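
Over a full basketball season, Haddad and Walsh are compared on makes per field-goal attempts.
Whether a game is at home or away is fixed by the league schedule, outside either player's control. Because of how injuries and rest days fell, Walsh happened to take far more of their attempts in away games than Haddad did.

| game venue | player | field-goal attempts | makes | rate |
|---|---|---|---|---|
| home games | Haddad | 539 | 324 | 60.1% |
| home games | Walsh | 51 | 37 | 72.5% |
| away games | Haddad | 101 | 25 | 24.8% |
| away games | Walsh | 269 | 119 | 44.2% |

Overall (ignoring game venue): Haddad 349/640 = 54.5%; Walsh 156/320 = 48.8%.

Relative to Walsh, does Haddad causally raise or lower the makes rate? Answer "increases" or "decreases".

decreases

Game venue differs across players for reasons unrelated to any effect of the player itself, and it separately predicts the outcome — a classic confounder. We must compare within game venue levels.
Within each level — home games: 60.1% vs 72.5%; away games: 24.8% vs 44.2% — Walsh is higher every time.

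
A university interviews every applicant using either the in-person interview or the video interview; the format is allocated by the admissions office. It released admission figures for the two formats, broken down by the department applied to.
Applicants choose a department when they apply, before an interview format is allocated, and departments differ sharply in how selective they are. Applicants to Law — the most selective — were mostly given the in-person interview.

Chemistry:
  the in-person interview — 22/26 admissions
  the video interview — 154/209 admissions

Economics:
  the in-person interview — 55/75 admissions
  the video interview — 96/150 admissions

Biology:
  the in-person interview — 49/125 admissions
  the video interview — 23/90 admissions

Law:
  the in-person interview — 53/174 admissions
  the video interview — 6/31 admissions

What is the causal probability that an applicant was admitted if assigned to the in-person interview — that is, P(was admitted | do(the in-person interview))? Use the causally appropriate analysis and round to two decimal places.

0.58

Here department is a common cause — it drives both which interview format a case falls under and the outcome. The crude comparison mixes populations; the stratum-specific rates are the causally relevant ones.
Standardising the in-person interview to the population department mix: 0.267·22/26 + 0.256·55/75 + 0.244·49/125 + 0.233·53/174 = 0.580.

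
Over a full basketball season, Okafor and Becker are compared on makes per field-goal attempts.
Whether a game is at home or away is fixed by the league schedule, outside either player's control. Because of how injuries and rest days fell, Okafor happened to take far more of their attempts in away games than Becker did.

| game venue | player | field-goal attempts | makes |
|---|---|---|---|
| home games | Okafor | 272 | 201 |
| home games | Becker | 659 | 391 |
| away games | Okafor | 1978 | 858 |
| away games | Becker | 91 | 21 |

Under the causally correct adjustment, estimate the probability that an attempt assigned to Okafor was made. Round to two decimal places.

0.53

The stratified and pooled comparisons disagree (Okafor wins within each game venue; Becker wins overall), so the answer turns on the causal role of game venue.
Game venue differs across players for reasons unrelated to any effect of the player itself, and it separately predicts the outcome — a classic confounder. We must compare within game venue levels.
Standardising Okafor to the population game venue mix: 0.310·201/272 + 0.690·858/1978 = 0.528.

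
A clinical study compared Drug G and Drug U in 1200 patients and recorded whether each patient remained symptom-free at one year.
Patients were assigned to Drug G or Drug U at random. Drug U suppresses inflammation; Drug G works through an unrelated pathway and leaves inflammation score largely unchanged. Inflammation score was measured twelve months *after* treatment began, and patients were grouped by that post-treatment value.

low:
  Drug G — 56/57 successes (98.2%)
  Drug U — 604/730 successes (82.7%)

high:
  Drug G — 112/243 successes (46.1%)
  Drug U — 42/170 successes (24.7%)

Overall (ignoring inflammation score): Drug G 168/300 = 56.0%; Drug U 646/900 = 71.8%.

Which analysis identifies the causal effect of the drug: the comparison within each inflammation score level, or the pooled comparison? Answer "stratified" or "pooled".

Within every inflammation score level Drug G has the higher rate, yet pooled Drug U does — Simpson's reversal.
Inflammation score is recorded after the drug and is itself shifted by it — it sits on the causal path from drug to outcome. Conditioning on a mediator would strip out part of the effect we want; the pooled comparison gives the total causal effect.
Pooled: Drug G 56.0% vs Drug U 71.8%; Drug U is higher overall.

pooled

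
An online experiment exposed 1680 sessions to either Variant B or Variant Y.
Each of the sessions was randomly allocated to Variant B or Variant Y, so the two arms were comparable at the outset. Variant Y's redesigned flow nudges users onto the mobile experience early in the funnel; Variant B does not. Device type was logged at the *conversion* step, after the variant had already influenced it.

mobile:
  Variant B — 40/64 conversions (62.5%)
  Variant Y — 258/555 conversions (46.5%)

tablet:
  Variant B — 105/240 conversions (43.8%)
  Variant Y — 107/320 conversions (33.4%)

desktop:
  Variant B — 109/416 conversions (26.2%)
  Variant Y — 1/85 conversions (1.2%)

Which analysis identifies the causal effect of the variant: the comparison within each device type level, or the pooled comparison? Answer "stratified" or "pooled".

Device type is recorded after the variant and is itself shifted by it — it sits on the causal path from variant to outcome. Conditioning on a mediator would strip out part of the effect we want; the pooled comparison gives the total causal effect.
Pooled: Variant B 35.3% vs Variant Y 38.1%; Variant Y is higher overall.

pooled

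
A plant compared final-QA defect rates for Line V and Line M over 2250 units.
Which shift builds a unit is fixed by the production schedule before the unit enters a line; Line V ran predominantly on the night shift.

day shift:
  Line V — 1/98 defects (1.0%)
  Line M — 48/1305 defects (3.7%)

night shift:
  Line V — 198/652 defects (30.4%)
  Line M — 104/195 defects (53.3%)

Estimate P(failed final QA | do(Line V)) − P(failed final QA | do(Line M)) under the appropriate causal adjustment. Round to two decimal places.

-0.10

The shift-specific comparison favours Line V throughout, but the pooled figures favour Line M. The question is whether to condition on shift.
Shift is set before the line has any effect — it is not caused by the line — and it independently drives the outcome. That makes it a confounder, so the causal comparison is within shift levels.
Adjusting over the population distribution of shift: 0.624·(0.010−0.037) + 0.376·(0.304−0.533) = -0.103.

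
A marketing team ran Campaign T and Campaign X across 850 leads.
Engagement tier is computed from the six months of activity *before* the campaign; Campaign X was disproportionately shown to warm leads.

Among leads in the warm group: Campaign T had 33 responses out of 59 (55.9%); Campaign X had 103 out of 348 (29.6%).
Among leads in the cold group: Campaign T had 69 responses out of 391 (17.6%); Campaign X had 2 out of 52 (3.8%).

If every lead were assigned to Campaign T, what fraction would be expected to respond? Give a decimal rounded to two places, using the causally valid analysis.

0.36

The engagement tier-specific comparison favours Campaign T throughout, but the pooled figures favour Campaign X. The question is whether to condition on engagement tier.
Nothing the campaign does changes engagement tier; the imbalance is an allocation artefact. With engagement tier also predicting the outcome, the pooled figure is confounded, and the within-stratum comparison is the causal one.
Standardising Campaign T to the population engagement tier mix: 0.479·33/59 + 0.521·69/391 = 0.360.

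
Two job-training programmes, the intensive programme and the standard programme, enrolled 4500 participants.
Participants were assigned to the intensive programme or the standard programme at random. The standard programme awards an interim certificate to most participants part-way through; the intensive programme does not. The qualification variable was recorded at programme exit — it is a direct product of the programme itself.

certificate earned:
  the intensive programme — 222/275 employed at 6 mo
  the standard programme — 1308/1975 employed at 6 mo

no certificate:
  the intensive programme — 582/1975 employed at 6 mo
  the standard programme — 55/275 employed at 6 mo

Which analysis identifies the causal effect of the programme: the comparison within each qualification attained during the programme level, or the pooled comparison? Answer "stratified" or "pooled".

pooled

Because the programme influences qualification attained during the programme, qualification attained during the programme is a post-treatment mediator, not a confounder. Stratifying on it would bias the estimate; the causal effect is the crude pooled difference.
Pooled: the intensive programme 35.7% vs the standard programme 60.6%; the standard programme is higher overall.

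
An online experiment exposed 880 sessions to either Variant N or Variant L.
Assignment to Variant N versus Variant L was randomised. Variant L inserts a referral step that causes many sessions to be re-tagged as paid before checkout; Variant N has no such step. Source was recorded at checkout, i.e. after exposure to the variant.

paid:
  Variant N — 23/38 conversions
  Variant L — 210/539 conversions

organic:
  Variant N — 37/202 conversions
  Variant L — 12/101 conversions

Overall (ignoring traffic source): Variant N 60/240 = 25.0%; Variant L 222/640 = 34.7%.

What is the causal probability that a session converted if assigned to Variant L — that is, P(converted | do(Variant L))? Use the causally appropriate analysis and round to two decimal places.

0.35

Variant N is higher inside every traffic source stratum but Variant L is higher in aggregate. Whether to stratify depends on how traffic source relates to the variant.
Stratifying would compare variants among sessions the variants themselves sorted into traffic source groups — a form of selection on an intermediate. The unconditioned pooled rates give the total causal effect.
So P(outcome | do(Variant L)) is just the pooled rate for Variant L: 222/640 = 0.347.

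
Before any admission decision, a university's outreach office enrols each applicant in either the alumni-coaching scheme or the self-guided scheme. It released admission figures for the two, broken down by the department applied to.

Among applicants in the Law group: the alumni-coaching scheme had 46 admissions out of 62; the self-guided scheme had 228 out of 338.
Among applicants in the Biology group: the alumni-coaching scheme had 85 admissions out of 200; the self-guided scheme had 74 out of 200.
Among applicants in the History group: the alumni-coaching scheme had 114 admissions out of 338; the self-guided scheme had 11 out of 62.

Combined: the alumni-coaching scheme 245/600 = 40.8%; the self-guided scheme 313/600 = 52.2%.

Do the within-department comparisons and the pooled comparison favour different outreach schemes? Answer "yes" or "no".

Within each department level (Law 74.2% vs 67.5%; Biology 42.5% vs 37.0%; History 33.7% vs 17.7%), the alumni-coaching scheme has the higher rate every time. Pooled: 40.8% vs 52.2% — the self-guided scheme has the higher rate overall. The two comparisons disagree.

yes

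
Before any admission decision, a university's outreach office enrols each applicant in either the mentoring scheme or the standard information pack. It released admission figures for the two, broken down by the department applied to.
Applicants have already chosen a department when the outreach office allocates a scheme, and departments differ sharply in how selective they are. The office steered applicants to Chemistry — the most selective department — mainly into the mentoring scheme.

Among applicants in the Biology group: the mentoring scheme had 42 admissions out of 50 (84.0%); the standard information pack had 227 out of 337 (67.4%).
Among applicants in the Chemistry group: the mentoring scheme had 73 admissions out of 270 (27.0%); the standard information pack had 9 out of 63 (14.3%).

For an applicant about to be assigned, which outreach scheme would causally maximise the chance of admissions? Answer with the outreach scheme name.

the mentoring scheme

Department satisfies the back-door criterion: it is not a descendant of the outreach scheme, and it blocks the spurious path from outreach scheme to outcome. Adjusting for it (i.e., using the within-department rates) gives the causal effect.
Within each level — Biology: 84.0% vs 67.4%; Chemistry: 27.0% vs 14.3% — the mentoring scheme is higher every time.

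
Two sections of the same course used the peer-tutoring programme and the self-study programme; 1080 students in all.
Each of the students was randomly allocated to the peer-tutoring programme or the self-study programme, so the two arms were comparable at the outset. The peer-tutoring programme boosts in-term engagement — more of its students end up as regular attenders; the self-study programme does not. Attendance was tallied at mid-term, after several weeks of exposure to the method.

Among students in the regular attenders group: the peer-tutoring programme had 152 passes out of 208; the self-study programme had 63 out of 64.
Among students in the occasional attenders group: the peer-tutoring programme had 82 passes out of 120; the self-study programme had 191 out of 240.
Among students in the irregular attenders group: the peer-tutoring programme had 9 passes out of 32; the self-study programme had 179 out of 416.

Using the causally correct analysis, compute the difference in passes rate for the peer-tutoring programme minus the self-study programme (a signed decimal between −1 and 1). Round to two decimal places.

Mid-term attendance is downstream of the teaching method. One should not condition on a consequence of treatment, so the overall rates are the right comparison.
The causal difference is the pooled difference: 0.675 − 0.601 = +0.074.

+0.07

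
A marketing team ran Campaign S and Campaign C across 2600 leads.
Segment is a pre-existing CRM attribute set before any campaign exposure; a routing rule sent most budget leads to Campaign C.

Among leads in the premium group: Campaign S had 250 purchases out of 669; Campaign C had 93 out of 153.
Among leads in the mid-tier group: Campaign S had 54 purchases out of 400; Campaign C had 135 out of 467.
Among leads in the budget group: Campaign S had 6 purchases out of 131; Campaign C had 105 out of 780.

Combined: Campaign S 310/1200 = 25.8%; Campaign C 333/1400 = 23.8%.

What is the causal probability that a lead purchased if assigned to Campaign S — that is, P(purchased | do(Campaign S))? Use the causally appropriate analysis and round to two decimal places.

0.18

Campaign C is higher inside every customer segment stratum but Campaign S is higher in aggregate. Whether to stratify depends on how customer segment relates to the campaign.
Customer segment is set before the campaign has any effect — it is not caused by the campaign — and it independently drives the outcome. That makes it a confounder, so the causal comparison is within customer segment levels.
Standardising Campaign S to the population customer segment mix: 0.316·250/669 + 0.333·54/400 + 0.350·6/131 = 0.179.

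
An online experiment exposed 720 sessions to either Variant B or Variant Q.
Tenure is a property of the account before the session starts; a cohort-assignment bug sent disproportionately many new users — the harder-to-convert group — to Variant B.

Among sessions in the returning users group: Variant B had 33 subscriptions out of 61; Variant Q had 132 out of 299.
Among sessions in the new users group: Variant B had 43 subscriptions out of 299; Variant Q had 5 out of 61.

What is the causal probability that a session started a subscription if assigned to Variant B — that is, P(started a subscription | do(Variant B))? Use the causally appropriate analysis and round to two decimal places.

0.34

Variant B is higher inside every user tenure stratum but Variant Q is higher in aggregate. Whether to stratify depends on how user tenure relates to the variant.
User tenure is set before the variant has any effect — it is not caused by the variant — and it independently drives the outcome. That makes it a confounder, so the causal comparison is within user tenure levels.
Standardising Variant B to the population user tenure mix: 0.500·33/61 + 0.500·43/299 = 0.342.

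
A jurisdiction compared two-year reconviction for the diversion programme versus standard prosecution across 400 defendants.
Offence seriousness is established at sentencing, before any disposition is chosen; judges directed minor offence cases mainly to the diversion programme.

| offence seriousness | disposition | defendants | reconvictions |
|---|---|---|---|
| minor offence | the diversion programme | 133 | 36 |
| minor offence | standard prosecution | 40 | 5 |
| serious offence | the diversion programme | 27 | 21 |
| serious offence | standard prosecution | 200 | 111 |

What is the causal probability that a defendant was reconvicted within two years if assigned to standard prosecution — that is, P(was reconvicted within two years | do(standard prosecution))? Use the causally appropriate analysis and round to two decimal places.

The stratified and pooled comparisons disagree (standard prosecution wins within each offence seriousness; the diversion programme wins overall), so the answer turns on the causal role of offence seriousness.
Here offence seriousness is a common cause — it drives both which disposition a case falls under and the outcome. The crude comparison mixes populations; the stratum-specific rates are the causally relevant ones.
Standardising standard prosecution to the population offence seriousness mix: 0.432·5/40 + 0.568·111/200 = 0.369.

0.37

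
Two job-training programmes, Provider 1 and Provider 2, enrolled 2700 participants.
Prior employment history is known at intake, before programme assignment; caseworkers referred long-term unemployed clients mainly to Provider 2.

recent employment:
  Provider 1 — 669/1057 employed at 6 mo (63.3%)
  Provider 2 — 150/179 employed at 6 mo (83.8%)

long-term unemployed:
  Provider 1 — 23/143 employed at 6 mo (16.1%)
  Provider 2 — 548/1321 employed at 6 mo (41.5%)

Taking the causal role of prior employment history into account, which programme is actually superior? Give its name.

Provider 2

Within every prior employment history level Provider 2 has the higher rate, yet pooled Provider 1 does — Simpson's reversal.
Prior employment history is set before the programme has any effect — it is not caused by the programme — and it independently drives the outcome. That makes it a confounder, so the causal comparison is within prior employment history levels.
Within each level — recent employment: 63.3% vs 83.8%; long-term unemployed: 16.1% vs 41.5% — Provider 2 is higher every time.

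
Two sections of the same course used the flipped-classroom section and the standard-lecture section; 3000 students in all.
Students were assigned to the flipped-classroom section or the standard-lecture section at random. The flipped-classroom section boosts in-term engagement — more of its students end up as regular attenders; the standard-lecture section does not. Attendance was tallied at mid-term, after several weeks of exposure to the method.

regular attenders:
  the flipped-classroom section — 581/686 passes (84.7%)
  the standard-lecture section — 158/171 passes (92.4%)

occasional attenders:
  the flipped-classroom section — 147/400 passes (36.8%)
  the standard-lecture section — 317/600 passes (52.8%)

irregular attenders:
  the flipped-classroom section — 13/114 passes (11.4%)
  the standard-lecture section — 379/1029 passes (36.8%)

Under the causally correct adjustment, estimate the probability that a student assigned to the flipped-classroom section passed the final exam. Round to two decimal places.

0.62

Mid-term attendance lies on the pathway teaching method → mid-term attendance → outcome, so adjusting for it blocks the indirect effect. For the total causal effect of teaching method, use the unadjusted pooled rates.
So P(outcome | do(the flipped-classroom section)) is just the pooled rate for the flipped-classroom section: 741/1200 = 0.618.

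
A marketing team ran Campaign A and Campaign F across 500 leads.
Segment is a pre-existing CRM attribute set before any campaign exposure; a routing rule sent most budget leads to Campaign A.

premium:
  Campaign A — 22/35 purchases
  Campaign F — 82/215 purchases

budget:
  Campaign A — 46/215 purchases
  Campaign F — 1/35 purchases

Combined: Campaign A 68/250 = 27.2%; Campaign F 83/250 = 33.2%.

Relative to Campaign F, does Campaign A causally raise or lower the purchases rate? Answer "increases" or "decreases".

increases

Customer segment satisfies the back-door criterion: it is not a descendant of the campaign, and it blocks the spurious path from campaign to outcome. Adjusting for it (i.e., using the within-customer segment rates) gives the causal effect.
Within each level — premium: 62.9% vs 38.1%; budget: 21.4% vs 2.9% — Campaign A is higher every time.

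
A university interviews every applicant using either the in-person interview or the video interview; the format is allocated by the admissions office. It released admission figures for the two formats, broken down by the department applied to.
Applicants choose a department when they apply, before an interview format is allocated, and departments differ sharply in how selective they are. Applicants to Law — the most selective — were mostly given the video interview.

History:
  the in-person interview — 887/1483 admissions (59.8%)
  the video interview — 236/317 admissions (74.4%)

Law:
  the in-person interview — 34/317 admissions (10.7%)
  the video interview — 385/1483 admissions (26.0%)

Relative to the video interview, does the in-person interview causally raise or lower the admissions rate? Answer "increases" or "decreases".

decreases

Department differs across interview formats for reasons unrelated to any effect of the interview format itself, and it separately predicts the outcome — a classic confounder. We must compare within department levels.
Within each level — History: 59.8% vs 74.4%; Law: 10.7% vs 26.0% — the video interview is higher every time.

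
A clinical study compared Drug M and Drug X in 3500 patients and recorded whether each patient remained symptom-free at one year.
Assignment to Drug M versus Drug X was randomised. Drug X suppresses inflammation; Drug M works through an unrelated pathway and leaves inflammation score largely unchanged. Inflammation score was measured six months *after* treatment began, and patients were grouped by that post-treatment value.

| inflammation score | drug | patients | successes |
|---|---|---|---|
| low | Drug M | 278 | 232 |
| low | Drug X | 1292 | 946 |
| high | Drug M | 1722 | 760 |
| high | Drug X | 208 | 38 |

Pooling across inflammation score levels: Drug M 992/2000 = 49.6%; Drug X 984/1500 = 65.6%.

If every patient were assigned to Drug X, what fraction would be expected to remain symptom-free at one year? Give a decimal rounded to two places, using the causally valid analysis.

Inflammation score here is a post-treatment variable shaped by the drug; conditioning on it would introduce bias rather than remove it. The overall comparison is the causal one.
So P(outcome | do(Drug X)) is just the pooled rate for Drug X: 984/1500 = 0.656.

0.66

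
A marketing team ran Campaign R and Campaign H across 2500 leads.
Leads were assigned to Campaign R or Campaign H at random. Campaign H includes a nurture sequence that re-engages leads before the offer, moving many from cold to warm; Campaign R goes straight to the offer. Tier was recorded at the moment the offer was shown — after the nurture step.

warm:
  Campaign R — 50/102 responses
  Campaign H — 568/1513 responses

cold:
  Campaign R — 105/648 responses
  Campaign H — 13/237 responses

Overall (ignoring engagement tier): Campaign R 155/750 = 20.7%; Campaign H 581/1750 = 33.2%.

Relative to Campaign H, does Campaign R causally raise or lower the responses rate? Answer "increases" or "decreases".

decreases

The engagement tier-specific comparison favours Campaign R throughout, but the pooled figures favour Campaign H. The question is whether to condition on engagement tier.
Engagement tier here is a post-treatment variable shaped by the campaign; conditioning on it would introduce bias rather than remove it. The overall comparison is the causal one.
Pooled: Campaign R 20.7% vs Campaign H 33.2%; Campaign H is higher overall.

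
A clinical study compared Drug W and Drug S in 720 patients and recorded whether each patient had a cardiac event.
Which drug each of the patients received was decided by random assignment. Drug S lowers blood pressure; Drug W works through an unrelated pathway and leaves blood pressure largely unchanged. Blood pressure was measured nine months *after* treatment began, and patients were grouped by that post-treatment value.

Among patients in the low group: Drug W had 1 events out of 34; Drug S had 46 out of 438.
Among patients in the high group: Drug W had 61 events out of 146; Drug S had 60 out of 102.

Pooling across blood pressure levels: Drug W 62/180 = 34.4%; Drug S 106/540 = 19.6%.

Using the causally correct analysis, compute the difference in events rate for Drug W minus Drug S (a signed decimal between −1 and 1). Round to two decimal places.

Drug W is lower inside every blood pressure stratum but Drug S is lower in aggregate. Whether to stratify depends on how blood pressure relates to the drug.
Blood pressure lies on the pathway drug → blood pressure → outcome, so adjusting for it blocks the indirect effect. For the total causal effect of drug, use the unadjusted pooled rates.
The causal difference is the pooled difference: 0.344 − 0.196 = +0.148.

+0.15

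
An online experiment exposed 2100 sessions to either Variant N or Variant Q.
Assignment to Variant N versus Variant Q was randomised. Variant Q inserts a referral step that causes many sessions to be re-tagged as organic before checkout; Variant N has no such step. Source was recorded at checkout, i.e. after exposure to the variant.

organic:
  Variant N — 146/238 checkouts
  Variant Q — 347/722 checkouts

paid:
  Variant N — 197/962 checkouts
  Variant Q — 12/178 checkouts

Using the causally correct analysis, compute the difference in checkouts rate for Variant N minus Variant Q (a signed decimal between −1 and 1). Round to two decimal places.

-0.11

Within every traffic source level Variant N has the higher rate, yet pooled Variant Q does — Simpson's reversal.
Traffic source lies on the pathway variant → traffic source → outcome, so adjusting for it blocks the indirect effect. For the total causal effect of variant, use the unadjusted pooled rates.
The causal difference is the pooled difference: 0.286 − 0.399 = -0.113.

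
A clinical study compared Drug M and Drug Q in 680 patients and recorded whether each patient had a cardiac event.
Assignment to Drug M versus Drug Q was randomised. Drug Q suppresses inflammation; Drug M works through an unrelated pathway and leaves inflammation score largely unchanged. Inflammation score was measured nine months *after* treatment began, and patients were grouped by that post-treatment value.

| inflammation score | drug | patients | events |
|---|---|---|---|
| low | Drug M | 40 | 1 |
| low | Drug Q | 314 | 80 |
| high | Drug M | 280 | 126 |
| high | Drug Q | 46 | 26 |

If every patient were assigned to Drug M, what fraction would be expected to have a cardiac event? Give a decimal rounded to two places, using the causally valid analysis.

0.40

Because the drug influences inflammation score, inflammation score is a post-treatment mediator, not a confounder. Stratifying on it would bias the estimate; the causal effect is the crude pooled difference.
So P(outcome | do(Drug M)) is just the pooled rate for Drug M: 127/320 = 0.397.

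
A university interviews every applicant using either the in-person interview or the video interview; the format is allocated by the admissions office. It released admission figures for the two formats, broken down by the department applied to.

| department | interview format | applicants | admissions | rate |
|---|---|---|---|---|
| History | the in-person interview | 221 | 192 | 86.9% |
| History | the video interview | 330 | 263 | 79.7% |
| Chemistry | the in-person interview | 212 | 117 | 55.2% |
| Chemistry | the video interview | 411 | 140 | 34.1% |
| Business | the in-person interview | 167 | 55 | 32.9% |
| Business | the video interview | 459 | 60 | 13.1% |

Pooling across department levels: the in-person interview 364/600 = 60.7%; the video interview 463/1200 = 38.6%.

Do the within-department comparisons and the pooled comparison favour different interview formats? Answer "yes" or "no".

no

Within each department level (History 86.9% vs 79.7%; Chemistry 55.2% vs 34.1%; Business 32.9% vs 13.1%), the in-person interview has the higher rate every time. Pooled: 60.7% vs 38.6% — the in-person interview has the higher rate overall. They agree.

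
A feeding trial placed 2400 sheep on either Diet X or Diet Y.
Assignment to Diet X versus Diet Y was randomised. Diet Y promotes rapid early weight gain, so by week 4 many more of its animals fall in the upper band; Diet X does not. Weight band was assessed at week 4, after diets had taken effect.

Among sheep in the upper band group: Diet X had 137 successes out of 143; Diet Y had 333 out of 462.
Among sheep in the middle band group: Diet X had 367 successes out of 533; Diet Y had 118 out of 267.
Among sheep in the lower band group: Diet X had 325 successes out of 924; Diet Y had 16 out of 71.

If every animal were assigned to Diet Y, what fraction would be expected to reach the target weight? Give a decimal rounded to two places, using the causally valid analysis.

The week-4 weight band-specific comparison favours Diet X throughout, but the pooled figures favour Diet Y. The question is whether to condition on week-4 weight band.
Week-4 weight band is recorded after the diet and is itself shifted by it — it sits on the causal path from diet to outcome. Conditioning on a mediator would strip out part of the effect we want; the pooled comparison gives the total causal effect.
So P(outcome | do(Diet Y)) is just the pooled rate for Diet Y: 467/800 = 0.584.

0.58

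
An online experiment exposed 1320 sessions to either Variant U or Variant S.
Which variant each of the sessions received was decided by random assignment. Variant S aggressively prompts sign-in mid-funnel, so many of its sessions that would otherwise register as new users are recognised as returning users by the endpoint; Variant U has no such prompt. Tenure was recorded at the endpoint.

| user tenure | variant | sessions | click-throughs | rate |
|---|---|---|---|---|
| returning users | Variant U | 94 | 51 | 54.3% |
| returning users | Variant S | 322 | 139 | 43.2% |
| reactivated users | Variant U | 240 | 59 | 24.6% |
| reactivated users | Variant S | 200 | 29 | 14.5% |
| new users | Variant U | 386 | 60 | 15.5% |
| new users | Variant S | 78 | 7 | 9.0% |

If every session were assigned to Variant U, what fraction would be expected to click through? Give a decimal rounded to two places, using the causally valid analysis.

0.24

The stratified and pooled comparisons disagree (Variant U wins within each user tenure; Variant S wins overall), so the answer turns on the causal role of user tenure.
User tenure is recorded after the variant and is itself shifted by it — it sits on the causal path from variant to outcome. Conditioning on a mediator would strip out part of the effect we want; the pooled comparison gives the total causal effect.
So P(outcome | do(Variant U)) is just the pooled rate for Variant U: 170/720 = 0.236.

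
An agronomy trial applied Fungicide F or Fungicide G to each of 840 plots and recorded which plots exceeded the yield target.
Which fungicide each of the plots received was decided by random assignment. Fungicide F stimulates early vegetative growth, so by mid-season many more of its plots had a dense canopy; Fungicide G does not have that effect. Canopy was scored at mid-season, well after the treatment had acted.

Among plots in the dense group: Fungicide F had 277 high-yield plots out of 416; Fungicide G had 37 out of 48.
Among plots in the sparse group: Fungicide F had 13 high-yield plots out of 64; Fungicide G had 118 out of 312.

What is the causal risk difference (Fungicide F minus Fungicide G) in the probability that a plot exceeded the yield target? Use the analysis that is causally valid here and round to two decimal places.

The distribution of mid-season canopy is itself part of what the fungicide does — it is an intermediate outcome. Holding it fixed would remove that part of the effect; the total effect is the pooled difference.
The causal difference is the pooled difference: 0.604 − 0.431 = +0.174.

+0.17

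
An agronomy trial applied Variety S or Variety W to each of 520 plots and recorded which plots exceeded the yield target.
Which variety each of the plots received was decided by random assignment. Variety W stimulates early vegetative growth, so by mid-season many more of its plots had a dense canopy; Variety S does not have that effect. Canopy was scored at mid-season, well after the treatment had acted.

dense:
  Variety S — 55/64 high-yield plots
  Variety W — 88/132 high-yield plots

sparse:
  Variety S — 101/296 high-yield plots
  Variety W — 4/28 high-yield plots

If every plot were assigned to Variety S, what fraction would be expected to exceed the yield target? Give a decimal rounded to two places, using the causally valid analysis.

Mid-season canopy is downstream of the variety. One should not condition on a consequence of treatment, so the overall rates are the right comparison.
So P(outcome | do(Variety S)) is just the pooled rate for Variety S: 156/360 = 0.433.

0.43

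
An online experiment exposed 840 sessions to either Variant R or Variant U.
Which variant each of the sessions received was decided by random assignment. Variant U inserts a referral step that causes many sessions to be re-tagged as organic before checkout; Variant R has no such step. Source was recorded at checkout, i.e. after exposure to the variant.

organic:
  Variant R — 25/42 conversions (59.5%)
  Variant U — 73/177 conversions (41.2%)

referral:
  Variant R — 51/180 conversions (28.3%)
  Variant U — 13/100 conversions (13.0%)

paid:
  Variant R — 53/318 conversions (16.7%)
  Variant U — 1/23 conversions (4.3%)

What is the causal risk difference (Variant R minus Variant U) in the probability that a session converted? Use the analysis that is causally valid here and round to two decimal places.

Traffic source is downstream of the variant. One should not condition on a consequence of treatment, so the overall rates are the right comparison.
The causal difference is the pooled difference: 0.239 − 0.290 = -0.051.

-0.05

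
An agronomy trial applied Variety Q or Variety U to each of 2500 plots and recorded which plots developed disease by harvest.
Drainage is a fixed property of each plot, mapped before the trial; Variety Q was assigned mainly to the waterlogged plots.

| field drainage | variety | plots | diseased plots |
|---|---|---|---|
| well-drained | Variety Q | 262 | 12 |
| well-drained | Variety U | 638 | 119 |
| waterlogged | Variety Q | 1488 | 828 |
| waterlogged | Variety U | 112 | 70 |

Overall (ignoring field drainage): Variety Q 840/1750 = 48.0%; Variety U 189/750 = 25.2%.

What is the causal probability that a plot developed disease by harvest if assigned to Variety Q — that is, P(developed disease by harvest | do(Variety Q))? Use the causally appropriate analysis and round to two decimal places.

0.37

Field drainage differs across varietys for reasons unrelated to any effect of the variety itself, and it separately predicts the outcome — a classic confounder. We must compare within field drainage levels.
Standardising Variety Q to the population field drainage mix: 0.360·12/262 + 0.640·828/1488 = 0.373.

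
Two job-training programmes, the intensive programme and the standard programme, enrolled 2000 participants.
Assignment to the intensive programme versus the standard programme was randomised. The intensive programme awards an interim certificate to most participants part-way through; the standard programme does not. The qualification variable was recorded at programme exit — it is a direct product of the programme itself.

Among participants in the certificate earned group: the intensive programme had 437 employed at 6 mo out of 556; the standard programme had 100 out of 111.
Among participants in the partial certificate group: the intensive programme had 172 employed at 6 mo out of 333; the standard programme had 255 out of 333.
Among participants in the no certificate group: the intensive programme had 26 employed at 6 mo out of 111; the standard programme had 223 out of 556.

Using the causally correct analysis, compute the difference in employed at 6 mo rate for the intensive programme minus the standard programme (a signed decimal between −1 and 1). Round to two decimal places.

Stratifying would compare programmes among participants the programmes themselves sorted into qualification attained during the programme groups — a form of selection on an intermediate. The unconditioned pooled rates give the total causal effect.
The causal difference is the pooled difference: 0.635 − 0.578 = +0.057.

+0.06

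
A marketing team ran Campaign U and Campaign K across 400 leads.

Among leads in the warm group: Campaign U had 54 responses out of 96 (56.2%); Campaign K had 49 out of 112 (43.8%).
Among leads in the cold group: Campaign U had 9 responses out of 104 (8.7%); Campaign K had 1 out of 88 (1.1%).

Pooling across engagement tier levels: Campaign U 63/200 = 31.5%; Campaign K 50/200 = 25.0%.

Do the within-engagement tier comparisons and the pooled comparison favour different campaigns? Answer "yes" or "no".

no

Within each engagement tier level (warm 56.2% vs 43.8%; cold 8.7% vs 1.1%), Campaign U has the higher rate every time. Pooled: 31.5% vs 25.0% — Campaign U has the higher rate overall. They agree.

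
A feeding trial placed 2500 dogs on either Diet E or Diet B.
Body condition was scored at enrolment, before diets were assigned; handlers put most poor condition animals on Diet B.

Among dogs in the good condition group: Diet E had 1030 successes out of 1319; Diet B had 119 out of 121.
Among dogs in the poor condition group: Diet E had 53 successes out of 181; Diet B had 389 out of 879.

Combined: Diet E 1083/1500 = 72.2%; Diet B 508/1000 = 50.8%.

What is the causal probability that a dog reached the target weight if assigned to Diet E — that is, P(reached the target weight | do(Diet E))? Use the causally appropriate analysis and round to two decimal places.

Starting body condition is set before the diet has any effect — it is not caused by the diet — and it independently drives the outcome. That makes it a confounder, so the causal comparison is within starting body condition levels.
Standardising Diet E to the population starting body condition mix: 0.576·1030/1319 + 0.424·53/181 = 0.574.

0.57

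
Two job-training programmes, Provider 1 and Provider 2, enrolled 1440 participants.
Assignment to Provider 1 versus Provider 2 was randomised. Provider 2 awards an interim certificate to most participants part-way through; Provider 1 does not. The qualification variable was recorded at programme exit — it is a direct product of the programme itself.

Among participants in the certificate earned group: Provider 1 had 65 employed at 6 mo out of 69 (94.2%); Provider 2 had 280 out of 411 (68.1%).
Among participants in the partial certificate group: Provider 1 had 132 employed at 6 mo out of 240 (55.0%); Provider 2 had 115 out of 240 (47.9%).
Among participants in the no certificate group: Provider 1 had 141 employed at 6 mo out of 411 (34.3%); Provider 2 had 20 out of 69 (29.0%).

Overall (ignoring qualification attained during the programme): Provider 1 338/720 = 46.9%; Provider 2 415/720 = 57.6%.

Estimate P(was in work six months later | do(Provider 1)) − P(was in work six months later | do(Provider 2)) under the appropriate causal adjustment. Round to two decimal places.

Provider 1 is higher inside every qualification attained during the programme stratum but Provider 2 is higher in aggregate. Whether to stratify depends on how qualification attained during the programme relates to the programme.
Qualification attained during the programme is downstream of the programme. One should not condition on a consequence of treatment, so the overall rates are the right comparison.
The causal difference is the pooled difference: 0.469 − 0.576 = -0.107.

-0.11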